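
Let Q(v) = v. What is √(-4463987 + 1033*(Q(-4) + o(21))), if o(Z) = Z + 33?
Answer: I*√4412337 ≈ 2100.6*I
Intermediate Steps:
o(Z) = 33 + Z
√(-4463987 + 1033*(Q(-4) + o(21))) = √(-4463987 + 1033*(-4 + (33 + 21))) = √(-4463987 + 1033*(-4 + 54)) = √(-4463987 + 1033*50) = √(-4463987 + 51650) = √(-4412337) = I*√4412337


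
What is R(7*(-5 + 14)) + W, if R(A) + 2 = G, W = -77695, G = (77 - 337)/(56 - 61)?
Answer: -77645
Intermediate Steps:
G = 52 (G = -260/(-5) = -260*(-⅕) = 52)
R(A) = 50 (R(A) = -2 + 52 = 50)
R(7*(-5 + 14)) + W = 50 - 77695 = -77645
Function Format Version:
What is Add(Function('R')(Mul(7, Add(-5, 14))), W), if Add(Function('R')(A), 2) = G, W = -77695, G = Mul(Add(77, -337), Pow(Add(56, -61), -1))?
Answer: -77645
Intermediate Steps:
G = 52 (G = Mul(-260, Pow(-5, -1)) = Mul(-260, Rational(-1, 5)) = 52)
Function('R')(A) = 50 (Function('R')(A) = Add(-2, 52) = 50)
Add(Function('R')(Mul(7, Add(-5, 14))), W) = Add(50, -77695) = -77645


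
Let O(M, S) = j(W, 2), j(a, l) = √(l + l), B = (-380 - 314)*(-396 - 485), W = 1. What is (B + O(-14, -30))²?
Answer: 373829525056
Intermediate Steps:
B = 611414 (B = -694*(-881) = 611414)
j(a, l) = √2*√l (j(a, l) = √(2*l) = √2*√l)
O(M, S) = 2 (O(M, S) = √2*√2 = 2)
(B + O(-14, -30))² = (611414 + 2)² = 611416² = 373829525056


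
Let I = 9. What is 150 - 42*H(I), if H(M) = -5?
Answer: 360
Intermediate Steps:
150 - 42*H(I) = 150 - 42*(-5) = 150 + 210 = 360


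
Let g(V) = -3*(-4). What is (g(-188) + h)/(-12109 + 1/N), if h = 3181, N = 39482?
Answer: -126066026/478087537 ≈ -0.26369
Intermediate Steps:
g(V) = 12
(g(-188) + h)/(-12109 + 1/N) = (12 + 3181)/(-12109 + 1/39482) = 3193/(-12109 + 1/39482) = 3193/(-478087537/39482) = 3193*(-39482/478087537) = -126066026/478087537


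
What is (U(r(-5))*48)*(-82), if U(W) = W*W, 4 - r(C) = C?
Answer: -318816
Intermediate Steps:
r(C) = 4 - C
U(W) = W**2
(U(r(-5))*48)*(-82) = ((4 - 1*(-5))**2*48)*(-82) = ((4 + 5)**2*48)*(-82) = (9**2*48)*(-82) = (81*48)*(-82) = 3888*(-82) = -318816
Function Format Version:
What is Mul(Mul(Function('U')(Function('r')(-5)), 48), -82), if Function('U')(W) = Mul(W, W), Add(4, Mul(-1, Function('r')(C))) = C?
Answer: -318816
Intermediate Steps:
Function('r')(C) = Add(4, Mul(-1, C))
Function('U')(W) = Pow(W, 2)
Mul(Mul(Function('U')(Function('r')(-5)), 48), -82) = Mul(Mul(Pow(Add(4, Mul(-1, -5)), 2), 48), -82) = Mul(Mul(Pow(Add(4, 5), 2), 48), -82) = Mul(Mul(Pow(9, 2), 48), -82) = Mul(Mul(81, 48), -82) = Mul(3888, -82) = -318816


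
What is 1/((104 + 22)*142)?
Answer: 1/17892 ≈ 5.5891e-5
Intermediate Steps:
1/((104 + 22)*142) = 1/(126*142) = 1/17892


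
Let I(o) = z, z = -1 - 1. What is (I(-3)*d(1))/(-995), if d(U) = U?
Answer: 2/995 ≈ 0.0020101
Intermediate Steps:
z = -2
I(o) = -2
(I(-3)*d(1))/(-995) = -2*1/(-995) = -2*(-1/995) = 2/995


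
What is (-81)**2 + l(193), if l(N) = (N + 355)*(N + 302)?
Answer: 277821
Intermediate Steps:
l(N) = (302 + N)*(355 + N) (l(N) = (355 + N)*(302 + N) = (302 + N)*(355 + N))
(-81)**2 + l(193) = (-81)**2 + (107210 + 193**2 + 657*193) = 6561 + (107210 + 37249 + 126801) = 6561 + 271260 = 277821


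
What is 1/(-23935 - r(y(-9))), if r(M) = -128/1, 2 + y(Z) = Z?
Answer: -1/23807 ≈ -4.2004e-5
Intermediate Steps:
y(Z) = -2 + Z
r(M) = -128 (r(M) = -128*1 = -128)
1/(-23935 - r(y(-9))) = 1/(-23935 - 1*(-128)) = 1/(-23935 + 128) = 1/(-23807) = -1/23807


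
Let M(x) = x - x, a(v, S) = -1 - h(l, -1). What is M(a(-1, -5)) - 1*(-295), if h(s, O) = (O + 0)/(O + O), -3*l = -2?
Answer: 295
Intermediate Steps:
l = ⅔ (l = -⅓*(-2) = ⅔ ≈ 0.66667)
h(s, O) = ½ (h(s, O) = O/((2*O)) = O*(1/(2*O)) = ½)
a(v, S) = -3/2 (a(v, S) = -1 - 1*½ = -1 - ½ = -3/2)
M(x) = 0
M(a(-1, -5)) - 1*(-295) = 0 - 1*(-295) = 0 + 295 = 295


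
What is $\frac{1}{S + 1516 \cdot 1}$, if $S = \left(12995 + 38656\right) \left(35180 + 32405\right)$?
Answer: $\frac{1}{3490834351} \approx 2.8646 \cdot 10^{-10}$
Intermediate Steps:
$S = 3490832835$ ($S = 51651 \cdot 67585 = 3490832835$)
$\frac{1}{S + 1516 \cdot 1} = \frac{1}{3490832835 + 1516 \cdot 1} = \frac{1}{3490832835 + 1516} = \frac{1}{3490834351}$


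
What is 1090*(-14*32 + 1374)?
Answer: 1009340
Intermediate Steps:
1090*(-14*32 + 1374) = 1090*(-448 + 1374) = 1090*926 = 1009340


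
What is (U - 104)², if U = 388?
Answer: 80656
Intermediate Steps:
(U - 104)² = (388 - 104)² = 284² = 80656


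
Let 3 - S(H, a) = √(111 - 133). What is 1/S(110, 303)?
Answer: 3/31 + I*√22/31 ≈ 0.096774 + 0.1513*I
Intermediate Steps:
S(H, a) = 3 - I*√22 (S(H, a) = 3 - √(111 - 133) = 3 - √(-22) = 3 - I*√22)
1/S(110, 303) = 1/(3 - I*√22)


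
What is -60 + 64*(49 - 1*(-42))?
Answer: 5764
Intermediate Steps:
-60 + 64*(49 - 1*(-42)) = -60 + 64*(49 + 42) = -60 + 64*91 = -60 + 5824 = 5764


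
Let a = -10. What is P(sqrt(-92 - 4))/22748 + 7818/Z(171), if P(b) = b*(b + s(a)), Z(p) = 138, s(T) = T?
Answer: 7409609/130801 - 10*I*sqrt(6)/5687 ≈ 56.648 - 0.0043072*I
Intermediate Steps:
P(b) = b*(-10 + b) (P(b) = b*(b - 10) = b*(-10 + b))
P(sqrt(-92 - 4))/22748 + 7818/Z(171) = (sqrt(-92 - 4)*(-10 + sqrt(-92 - 4)))/22748 + 7818/138 = (sqrt(-96)*(-10 + sqrt(-96)))*(1/22748) + 7818*(1/138) = ((4*I*sqrt(6))*(-10 + 4*I*sqrt(6)))*(1/22748) + 1303/23 = (4*I*sqrt(6)*(-10 + 4*I*sqrt(6)))*(1/22748) + 1303/23 = I*sqrt(6)*(-10 + 4*I*sqrt(6))/5687 + 1303/23 = 1303/23 + I*sqrt(6)*(-10 + 4*I*sqrt(6))/5687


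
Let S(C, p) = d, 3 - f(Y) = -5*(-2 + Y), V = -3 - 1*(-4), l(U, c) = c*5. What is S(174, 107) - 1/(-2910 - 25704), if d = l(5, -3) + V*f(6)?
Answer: 228913/28614 ≈ 8.0000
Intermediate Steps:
l(U, c) = 5*c
V = 1 (V = -3 + 4 = 1)
f(Y) = -7 + 5*Y (f(Y) = 3 - (-5)*(-2 + Y) = 3 - (10 - 5*Y) = 3 + (-10 + 5*Y) = -7 + 5*Y)
d = 8 (d = 5*(-3) + 1*(-7 + 5*6) = -15 + 1*(-7 + 30) = -15 + 1*23 = -15 + 23 = 8)
S(C, p) = 8
S(174, 107) - 1/(-2910 - 25704) = 8 - 1/(-2910 - 25704) = 8 - 1/(-28614) = 8 - 1*(-1/28614) = 8 + 1/28614 = 228913/28614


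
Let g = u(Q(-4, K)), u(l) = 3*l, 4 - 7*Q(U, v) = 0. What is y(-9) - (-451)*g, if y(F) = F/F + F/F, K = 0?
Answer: 5426/7 ≈ 775.14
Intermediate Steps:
Q(U, v) = 4/7 (Q(U, v) = 4/7 - ⅐*0 = 4/7 + 0 = 4/7)
y(F) = 2 (y(F) = 1 + 1 = 2)
g = 12/7 (g = 3*(4/7) = 12/7 ≈ 1.7143)
y(-9) - (-451)*g = 2 - (-451)*12/7 = 2 - 1*(-5412/7) = 2 + 5412/7 = 5426/7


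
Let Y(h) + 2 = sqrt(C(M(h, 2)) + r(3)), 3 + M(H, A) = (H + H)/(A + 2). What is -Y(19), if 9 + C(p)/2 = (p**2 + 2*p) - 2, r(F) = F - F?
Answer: 2 - sqrt(354)/2 ≈ -7.4074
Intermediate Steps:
M(H, A) = -3 + 2*H/(2 + A) (M(H, A) = -3 + (H + H)/(A + 2) = -3 + (2*H)/(2 + A) = -3 + 2*H/(2 + A))
r(F) = 0
C(p) = -22 + 2*p**2 + 4*p (C(p) = -18 + 2*((p**2 + 2*p) - 2) = -18 + 2*(-2 + p**2 + 2*p) = -18 + (-4 + 2*p**2 + 4*p) = -22 + 2*p**2 + 4*p)
Y(h) = -2 + sqrt(-34 + 2*h + 2*(-3 + h/2)**2) (Y(h) = -2 + sqrt((-22 + 2*((-6 - 3*2 + 2*h)/(2 + 2))**2 + 4*((-6 - 3*2 + 2*h)/(2 + 2))) + 0) = -2 + sqrt((-22 + 2*((-6 - 6 + 2*h)/4)**2 + 4*((-6 - 6 + 2*h)/4)) + 0) = -2 + sqrt((-22 + 2*((-12 + 2*h)/4)**2 + 4*((-12 + 2*h)/4)) + 0) = -2 + sqrt((-22 + 2*(-3 + h/2)**2 + 4*(-3 + h/2)) + 0) = -2 + sqrt((-22 + 2*(-3 + h/2)**2 + (-12 + 2*h)) + 0) = -2 + sqrt((-34 + 2*h + 2*(-3 + h/2)**2) + 0) = -2 + sqrt(-34 + 2*h + 2*(-3 + h/2)**2))
-Y(19) = -(-2 + sqrt(-64 - 16*19 + 2*19**2)/2) = -(-2 + sqrt(-64 - 304 + 2*361)/2) = -(-2 + sqrt(-64 - 304 + 722)/2) = -(-2 + sqrt(354)/2) = 2 - sqrt(354)/2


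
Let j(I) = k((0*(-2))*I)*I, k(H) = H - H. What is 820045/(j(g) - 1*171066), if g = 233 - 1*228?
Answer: -820045/171066 ≈ -4.7937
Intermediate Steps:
k(H) = 0
g = 5 (g = 233 - 228 = 5)
j(I) = 0 (j(I) = 0*I = 0)
820045/(j(g) - 1*171066) = 820045/(0 - 1*171066) = 820045/(0 - 171066) = 820045/(-171066) = 820045*(-1/171066) = -820045/171066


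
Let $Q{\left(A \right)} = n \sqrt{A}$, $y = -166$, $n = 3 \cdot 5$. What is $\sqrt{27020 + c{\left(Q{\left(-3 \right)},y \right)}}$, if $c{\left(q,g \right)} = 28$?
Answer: $14 \sqrt{138} \approx 164.46$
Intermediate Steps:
$n = 15$
$Q{\left(A \right)} = 15 \sqrt{A}$
$\sqrt{27020 + c{\left(Q{\left(-3 \right)},y \right)}} = \sqrt{27020 + 28} = \sqrt{27048} = 14 \sqrt{138}$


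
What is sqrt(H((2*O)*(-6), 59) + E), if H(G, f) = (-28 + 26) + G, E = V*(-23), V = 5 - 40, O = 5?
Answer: sqrt(743) ≈ 27.258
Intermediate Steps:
V = -35
E = 805 (E = -35*(-23) = 805)
H(G, f) = -2 + G
sqrt(H((2*O)*(-6), 59) + E) = sqrt((-2 + (2*5)*(-6)) + 805) = sqrt((-2 + 10*(-6)) + 805) = sqrt((-2 - 60) + 805) = sqrt(-62 + 805) = sqrt(743)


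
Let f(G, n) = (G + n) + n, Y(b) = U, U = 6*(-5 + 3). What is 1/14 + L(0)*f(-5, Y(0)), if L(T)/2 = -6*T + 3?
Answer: -2435/14 ≈ -173.93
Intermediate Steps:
U = -12 (U = 6*(-2) = -12)
Y(b) = -12
f(G, n) = G + 2*n
L(T) = 6 - 12*T (L(T) = 2*(-6*T + 3) = 2*(3 - 6*T) = 6 - 12*T)
1/14 + L(0)*f(-5, Y(0)) = 1/14 + (6 - 12*0)*(-5 + 2*(-12)) = 1/14 + (6 + 0)*(-5 - 24) = 1/14 + 6*(-29) = 1/14 - 174 = -2435/14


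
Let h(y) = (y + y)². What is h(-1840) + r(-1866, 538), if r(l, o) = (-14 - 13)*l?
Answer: 13592782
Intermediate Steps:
h(y) = 4*y² (h(y) = (2*y)² = 4*y²)
r(l, o) = -27*l
h(-1840) + r(-1866, 538) = 4*(-1840)² - 27*(-1866) = 4*3385600 + 50382 = 13542400 + 50382 = 13592782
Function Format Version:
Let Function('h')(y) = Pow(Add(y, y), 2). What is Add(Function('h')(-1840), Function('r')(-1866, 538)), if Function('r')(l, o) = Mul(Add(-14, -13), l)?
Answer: 13592782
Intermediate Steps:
Function('h')(y) = Mul(4, Pow(y, 2)) (Function('h')(y) = Pow(Mul(2, y), 2) = Mul(4, Pow(y, 2)))
Function('r')(l, o) = Mul(-27, l)
Add(Function('h')(-1840), Function('r')(-1866, 538)) = Add(Mul(4, Pow(-1840, 2)), Mul(-27, -1866)) = Add(Mul(4, 3385600), 50382) = Add(13542400, 50382) = 13592782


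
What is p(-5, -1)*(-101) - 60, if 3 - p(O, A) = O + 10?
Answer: 142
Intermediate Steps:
p(O, A) = -7 - O (p(O, A) = 3 - (O + 10) = 3 - (10 + O) = 3 + (-10 - O) = -7 - O)
p(-5, -1)*(-101) - 60 = (-7 - 1*(-5))*(-101) - 60 = (-7 + 5)*(-101) - 60 = -2*(-101) - 60 = 202 - 60 = 142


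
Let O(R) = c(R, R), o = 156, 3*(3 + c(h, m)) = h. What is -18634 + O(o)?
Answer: -18585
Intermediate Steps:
c(h, m) = -3 + h/3
O(R) = -3 + R/3
-18634 + O(o) = -18634 + (-3 + (⅓)*156) = -18634 + (-3 + 52) = -18634 + 49 = -18585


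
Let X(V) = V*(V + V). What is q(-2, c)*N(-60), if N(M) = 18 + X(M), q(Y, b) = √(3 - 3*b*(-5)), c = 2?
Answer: 7218*√33 ≈ 41464.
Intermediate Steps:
q(Y, b) = √(3 + 15*b)
X(V) = 2*V² (X(V) = V*(2*V) = 2*V²)
N(M) = 18 + 2*M²
q(-2, c)*N(-60) = √(3 + 15*2)*(18 + 2*(-60)²) = √(3 + 30)*(18 + 2*3600) = √33*(18 + 7200) = √33*7218 = 7218*√33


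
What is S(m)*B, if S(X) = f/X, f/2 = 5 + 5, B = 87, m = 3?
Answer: 580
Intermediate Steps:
f = 20 (f = 2*(5 + 5) = 2*10 = 20)
S(X) = 20/X
S(m)*B = (20/3)*87 = 580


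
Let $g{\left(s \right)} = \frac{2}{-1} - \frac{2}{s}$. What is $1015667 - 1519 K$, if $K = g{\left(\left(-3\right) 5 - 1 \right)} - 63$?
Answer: $\frac{8913697}{8} \approx 1.1142 \cdot 10^{6}$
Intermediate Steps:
$g{\left(s \right)} = -2 - \frac{2}{s}$ ($g{\left(s \right)} = 2 \left(-1\right) - \frac{2}{s} = -2 - \frac{2}{s}$)
$K = - \frac{519}{8}$ ($K = \left(-2 - \frac{2}{\left(-3\right) 5 - 1}\right) - 63 = \left(-2 - \frac{2}{-15 - 1}\right) - 63 = \left(-2 - \frac{2}{-16}\right) - 63 = \left(-2 - - \frac{1}{8}\right) - 63 = \left(-2 + \frac{1}{8}\right) - 63 = - \frac{15}{8} - 63 = - \frac{519}{8} \approx -64.875$)
$1015667 - 1519 K = 1015667 - - \frac{788361}{8} = 1015667 + \frac{788361}{8} = \frac{8913697}{8}$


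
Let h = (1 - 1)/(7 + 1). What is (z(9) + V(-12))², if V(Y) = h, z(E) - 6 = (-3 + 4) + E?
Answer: 256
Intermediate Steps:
z(E) = 7 + E (z(E) = 6 + ((-3 + 4) + E) = 6 + (1 + E) = 7 + E)
h = 0 (h = 0/8 = 0*(⅛) = 0)
V(Y) = 0
(z(9) + V(-12))² = ((7 + 9) + 0)² = (16 + 0)² = 16² = 256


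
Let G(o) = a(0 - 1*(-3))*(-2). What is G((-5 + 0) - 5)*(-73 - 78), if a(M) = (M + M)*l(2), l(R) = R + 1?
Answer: 5436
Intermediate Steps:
l(R) = 1 + R
a(M) = 6*M (a(M) = (M + M)*(1 + 2) = (2*M)*3 = 6*M)
G(o) = -36 (G(o) = (6*(0 - 1*(-3)))*(-2) = (6*(0 + 3))*(-2) = (6*3)*(-2) = 18*(-2) = -36)
G((-5 + 0) - 5)*(-73 - 78) = -36*(-73 - 78) = -36*(-151) = 5436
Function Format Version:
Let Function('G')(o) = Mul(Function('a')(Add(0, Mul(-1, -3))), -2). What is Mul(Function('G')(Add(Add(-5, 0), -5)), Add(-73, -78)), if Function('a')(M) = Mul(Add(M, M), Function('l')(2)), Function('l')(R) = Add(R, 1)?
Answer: 5436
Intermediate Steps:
Function('l')(R) = Add(1, R)
Function('a')(M) = Mul(6, M) (Function('a')(M) = Mul(Add(M, M), Add(1, 2)) = Mul(Mul(2, M), 3) = Mul(6, M))
Function('G')(o) = -36 (Function('G')(o) = Mul(Mul(6, Add(0, Mul(-1, -3))), -2) = Mul(Mul(6, Add(0, 3)), -2) = Mul(Mul(6, 3), -2) = Mul(18, -2) = -36)
Mul(Function('G')(Add(Add(-5, 0), -5)), Add(-73, -78)) = Mul(-36, Add(-73, -78)) = Mul(-36, -151) = 5436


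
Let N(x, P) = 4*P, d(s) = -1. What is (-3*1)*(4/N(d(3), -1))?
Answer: 3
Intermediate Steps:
(-3*1)*(4/N(d(3), -1)) = (-3*1)*(4/((4*(-1)))) = -12/(-4) = -12*(-1)/4 = -3*(-1) = 3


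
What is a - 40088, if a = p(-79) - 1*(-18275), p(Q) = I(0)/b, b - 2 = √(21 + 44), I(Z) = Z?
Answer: -21813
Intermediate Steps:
b = 2 + √65 (b = 2 + √(21 + 44) = 2 + √65 ≈ 10.062)
p(Q) = 0 (p(Q) = 0/(2 + √65) = 0)
a = 18275 (a = 0 - 1*(-18275) = 0 + 18275 = 18275)
a - 40088 = 18275 - 40088 = -21813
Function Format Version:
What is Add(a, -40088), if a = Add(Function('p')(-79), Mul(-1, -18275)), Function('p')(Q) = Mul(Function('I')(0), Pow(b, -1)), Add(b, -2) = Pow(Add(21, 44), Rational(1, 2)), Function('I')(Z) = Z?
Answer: -21813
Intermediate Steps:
b = Add(2, Pow(65, Rational(1, 2))) (b = Add(2, Pow(Add(21, 44), Rational(1, 2))) = Add(2, Pow(65, Rational(1, 2))) ≈ 10.062)
Function('p')(Q) = 0 (Function('p')(Q) = Mul(0, Pow(Add(2, Pow(65, Rational(1, 2))), -1)) = 0)
a = 18275 (a = Add(0, Mul(-1, -18275)) = Add(0, 18275) = 18275)
Add(a, -40088) = Add(18275, -40088) = -21813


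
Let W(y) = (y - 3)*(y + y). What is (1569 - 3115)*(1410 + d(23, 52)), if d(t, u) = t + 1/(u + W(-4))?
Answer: -119633345/54 ≈ -2.2154e+6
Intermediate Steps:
W(y) = 2*y*(-3 + y) (W(y) = (-3 + y)*(2*y) = 2*y*(-3 + y))
d(t, u) = t + 1/(56 + u) (d(t, u) = t + 1/(u + 2*(-4)*(-3 - 4)) = t + 1/(u + 2*(-4)*(-7)) = t + 1/(u + 56) = t + 1/(56 + u))
(1569 - 3115)*(1410 + d(23, 52)) = (1569 - 3115)*(1410 + (1 + 56*23 + 23*52)/(56 + 52)) = -1546*(1410 + (1 + 1288 + 1196)/108) = -1546*(1410 + (1/108)*2485) = -1546*(1410 + 2485/108) = -1546*154765/108 = -119633345/54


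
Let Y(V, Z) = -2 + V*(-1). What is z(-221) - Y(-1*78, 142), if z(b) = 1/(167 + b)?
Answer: -4105/54 ≈ -76.019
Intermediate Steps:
Y(V, Z) = -2 - V
z(-221) - Y(-1*78, 142) = 1/(167 - 221) - (-2 - (-1)*78) = 1/(-54) - (-2 - 1*(-78)) = -1/54 - (-2 + 78) = -1/54 - 1*76 = -1/54 - 76 = -4105/54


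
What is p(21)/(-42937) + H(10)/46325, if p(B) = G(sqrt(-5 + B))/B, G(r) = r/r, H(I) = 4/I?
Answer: 1571729/208850935125 ≈ 7.5256e-6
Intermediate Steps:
G(r) = 1
p(B) = 1/B
p(21)/(-42937) + H(10)/46325 = 1/(21*(-42937)) + (4/10)/46325 = (1/21)*(-1/42937) + (4*(1/10))*(1/46325) = -1/901677 + (2/5)*(1/46325) = -1/901677 + 2/231625 = 1571729/208850935125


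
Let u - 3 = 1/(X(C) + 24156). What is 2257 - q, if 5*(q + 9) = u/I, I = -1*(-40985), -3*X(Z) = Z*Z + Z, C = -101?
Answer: 28961207411293/12780762400 ≈ 2266.0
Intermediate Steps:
X(Z) = -Z/3 - Z²/3 (X(Z) = -(Z*Z + Z)/3 = -(Z² + Z)/3 = -(Z + Z²)/3 = -Z/3 - Z²/3)
I = 40985
u = 187107/62368 (u = 3 + 1/(-⅓*(-101)*(1 - 101) + 24156) = 3 + 1/(-⅓*(-101)*(-100) + 24156) = 3 + 1/(-10100/3 + 24156) = 3 + 1/(62368/3) = 3 + 3/62368 = 187107/62368 ≈ 3.0000)
q = -115026674493/12780762400 (q = -9 + ((187107/62368)/40985)/5 = -9 + ((187107/62368)*(1/40985))/5 = -9 + (⅕)*(187107/2556152480) = -9 + 187107/12780762400 = -115026674493/12780762400 ≈ -9.0000)
2257 - q = 2257 - 1*(-115026674493/12780762400) = 2257 + 115026674493/12780762400 = 28961207411293/12780762400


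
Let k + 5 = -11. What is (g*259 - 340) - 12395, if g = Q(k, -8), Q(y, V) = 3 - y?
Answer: -7814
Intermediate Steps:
k = -16 (k = -5 - 11 = -16)
g = 19 (g = 3 - 1*(-16) = 3 + 16 = 19)
(g*259 - 340) - 12395 = (19*259 - 340) - 12395 = (4921 - 340) - 12395 = 4581 - 12395 = -7814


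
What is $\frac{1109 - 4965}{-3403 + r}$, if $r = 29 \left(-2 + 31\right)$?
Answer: $\frac{1928}{1281} \approx 1.5051$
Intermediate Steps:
$r = 841$ ($r = 29 \cdot 29 = 841$)
$\frac{1109 - 4965}{-3403 + r} = \frac{1109 - 4965}{-3403 + 841} = - \frac{3856}{-2562} = \left(-3856\right) \left(- \frac{1}{2562}\right) = \frac{1928}{1281}$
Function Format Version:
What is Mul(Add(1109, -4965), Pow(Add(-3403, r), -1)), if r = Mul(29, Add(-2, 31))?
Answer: Rational(1928, 1281) ≈ 1.5051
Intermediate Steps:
r = 841 (r = Mul(29, 29) = 841)
Mul(Add(1109, -4965), Pow(Add(-3403, r), -1)) = Mul(Add(1109, -4965), Pow(Add(-3403, 841), -1)) = Mul(-3856, Pow(-2562, -1)) = Mul(-3856, Rational(-1, 2562)) = Rational(1928, 1281)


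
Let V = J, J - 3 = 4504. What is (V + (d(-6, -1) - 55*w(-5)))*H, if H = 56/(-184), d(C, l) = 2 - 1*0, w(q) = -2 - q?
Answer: -30408/23 ≈ -1322.1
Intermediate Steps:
d(C, l) = 2 (d(C, l) = 2 + 0 = 2)
H = -7/23 (H = 56*(-1/184) = -7/23 ≈ -0.30435)
J = 4507 (J = 3 + 4504 = 4507)
V = 4507
(V + (d(-6, -1) - 55*w(-5)))*H = (4507 + (2 - 55*(-2 - 1*(-5))))*(-7/23) = (4507 + (2 - 55*(-2 + 5)))*(-7/23) = (4507 + (2 - 55*3))*(-7/23) = (4507 + (2 - 165))*(-7/23) = (4507 - 163)*(-7/23) = 4344*(-7/23) = -30408/23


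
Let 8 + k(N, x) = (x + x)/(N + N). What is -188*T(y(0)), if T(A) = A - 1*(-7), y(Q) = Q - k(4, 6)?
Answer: -2538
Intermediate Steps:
k(N, x) = -8 + x/N (k(N, x) = -8 + (x + x)/(N + N) = -8 + (2*x)/((2*N)) = -8 + (2*x)*(1/(2*N)) = -8 + x/N)
y(Q) = 13/2 + Q (y(Q) = Q - (-8 + 6/4) = Q - (-8 + 6*(¼)) = Q - (-8 + 3/2) = Q - 1*(-13/2) = Q + 13/2 = 13/2 + Q)
T(A) = 7 + A (T(A) = A + 7 = 7 + A)
-188*T(y(0)) = -188*(7 + (13/2 + 0)) = -188*(7 + 13/2) = -188*27/2 = -2538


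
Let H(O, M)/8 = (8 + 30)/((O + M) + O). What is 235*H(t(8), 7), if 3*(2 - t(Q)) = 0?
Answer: 71440/11 ≈ 6494.5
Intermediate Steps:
t(Q) = 2 (t(Q) = 2 - 1/3*0 = 2 + 0 = 2)
H(O, M) = 304/(M + 2*O) (H(O, M) = 8*((8 + 30)/((O + M) + O)) = 8*(38/((M + O) + O)) = 8*(38/(M + 2*O)) = 304/(M + 2*O))
235*H(t(8), 7) = 235*(304/(7 + 2*2)) = 235*(304/(7 + 4)) = 235*(304/11) = 71440/11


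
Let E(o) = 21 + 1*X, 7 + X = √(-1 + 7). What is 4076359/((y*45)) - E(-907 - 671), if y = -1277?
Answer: -4880869/57465 - √6 ≈ -87.386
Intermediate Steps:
X = -7 + √6 (X = -7 + √(-1 + 7) = -7 + √6 ≈ -4.5505)
E(o) = 14 + √6 (E(o) = 21 + 1*(-7 + √6) = 21 + (-7 + √6) = 14 + √6)
4076359/((y*45)) - E(-907 - 671) = 4076359/((-1277*45)) - (14 + √6) = 4076359/(-57465) + (-14 - √6) = 4076359*(-1/57465) + (-14 - √6) = -4076359/57465 + (-14 - √6) = -4880869/57465 - √6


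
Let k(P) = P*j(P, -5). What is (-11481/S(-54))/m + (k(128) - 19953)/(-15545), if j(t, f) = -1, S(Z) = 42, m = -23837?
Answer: 6760881873/5187646310 ≈ 1.3033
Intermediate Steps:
k(P) = -P (k(P) = P*(-1) = -P)
(-11481/S(-54))/m + (k(128) - 19953)/(-15545) = -11481/42/(-23837) + (-1*128 - 19953)/(-15545) = -11481*1/42*(-1/23837) + (-128 - 19953)*(-1/15545) = -3827/14*(-1/23837) - 20081*(-1/15545) = 3827/333718 + 20081/15545 = 6760881873/5187646310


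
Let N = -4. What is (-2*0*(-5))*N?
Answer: 0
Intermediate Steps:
(-2*0*(-5))*N = (-2*0*(-5))*(-4) = (0*(-5))*(-4) = 0*(-4) = 0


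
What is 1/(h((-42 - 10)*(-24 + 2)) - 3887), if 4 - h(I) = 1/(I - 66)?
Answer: -1078/4185875 ≈ -0.00025753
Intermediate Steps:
h(I) = 4 - 1/(-66 + I) (h(I) = 4 - 1/(I - 66) = 4 - 1/(-66 + I))
1/(h((-42 - 10)*(-24 + 2)) - 3887) = 1/((-265 + 4*((-42 - 10)*(-24 + 2)))/(-66 + (-42 - 10)*(-24 + 2)) - 3887) = 1/((-265 + 4*(-52*(-22)))/(-66 - 52*(-22)) - 3887) = 1/((-265 + 4*1144)/(-66 + 1144) - 3887) = 1/((-265 + 4576)/1078 - 3887) = 1/((1/1078)*4311 - 3887) = 1/(4311/1078 - 3887) = 1/(-4185875/1078) = -1078/4185875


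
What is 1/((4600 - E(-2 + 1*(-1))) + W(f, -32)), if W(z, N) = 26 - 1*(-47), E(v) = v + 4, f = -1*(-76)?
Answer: 1/4672 ≈ 0.00021404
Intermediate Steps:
f = 76
E(v) = 4 + v
W(z, N) = 73 (W(z, N) = 26 + 47 = 73)
1/((4600 - E(-2 + 1*(-1))) + W(f, -32)) = 1/((4600 - (4 + (-2 + 1*(-1)))) + 73) = 1/((4600 - (4 + (-2 - 1))) + 73) = 1/((4600 - (4 - 3)) + 73) = 1/((4600 - 1*1) + 73) = 1/((4600 - 1) + 73) = 1/(4599 + 73) = 1/4672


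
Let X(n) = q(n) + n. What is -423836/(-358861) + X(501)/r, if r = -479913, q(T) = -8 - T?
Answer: 203407277156/172222059093 ≈ 1.1811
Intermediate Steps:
X(n) = -8 (X(n) = (-8 - n) + n = -8)
-423836/(-358861) + X(501)/r = -423836/(-358861) - 8/(-479913) = -423836*(-1/358861) - 8*(-1/479913) = 423836/358861 + 8/479913 = 203407277156/172222059093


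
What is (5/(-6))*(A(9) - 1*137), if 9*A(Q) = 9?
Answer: 340/3 ≈ 113.33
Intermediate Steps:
A(Q) = 1 (A(Q) = (1/9)*9 = 1)
(5/(-6))*(A(9) - 1*137) = (5/(-6))*(1 - 1*137) = (5*(-1/6))*(1 - 137) = -5/6*(-136) = 340/3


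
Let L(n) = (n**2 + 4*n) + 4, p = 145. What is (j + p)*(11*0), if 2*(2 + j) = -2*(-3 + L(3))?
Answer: 0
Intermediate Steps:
L(n) = 4 + n**2 + 4*n
j = -24 (j = -2 + (-2*(-3 + (4 + 3**2 + 4*3)))/2 = -2 + (-2*(-3 + (4 + 9 + 12)))/2 = -2 + (-2*(-3 + 25))/2 = -2 + (-2*22)/2 = -2 + (1/2)*(-44) = -2 - 22 = -24)
(j + p)*(11*0) = (-24 + 145)*(11*0) = 121*0 = 0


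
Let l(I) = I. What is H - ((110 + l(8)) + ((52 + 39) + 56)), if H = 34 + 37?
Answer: -194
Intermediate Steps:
H = 71
H - ((110 + l(8)) + ((52 + 39) + 56)) = 71 - ((110 + 8) + ((52 + 39) + 56)) = 71 - (118 + (91 + 56)) = 71 - (118 + 147) = 71 - 1*265 = 71 - 265 = -194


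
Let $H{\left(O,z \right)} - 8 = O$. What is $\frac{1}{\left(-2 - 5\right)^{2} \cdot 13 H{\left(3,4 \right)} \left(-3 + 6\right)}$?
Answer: $\frac{1}{21021} \approx 4.7571 \cdot 10^{-5}$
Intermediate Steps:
$H{\left(O,z \right)} = 8 + O$
$\frac{1}{\left(-2 - 5\right)^{2} \cdot 13 H{\left(3,4 \right)} \left(-3 + 6\right)} = \frac{1}{\left(-2 - 5\right)^{2} \cdot 13 \left(8 + 3\right) \left(-3 + 6\right)} = \frac{1}{\left(-7\right)^{2} \cdot 13 \cdot 11 \cdot 3} = \frac{1}{49 \cdot 13 \cdot 33} = \frac{1}{637 \cdot 33} = \frac{1}{21021}$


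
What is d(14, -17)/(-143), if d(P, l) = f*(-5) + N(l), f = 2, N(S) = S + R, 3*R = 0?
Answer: 27/143 ≈ 0.18881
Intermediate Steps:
R = 0 (R = (1/3)*0 = 0)
N(S) = S (N(S) = S + 0 = S)
d(P, l) = -10 + l (d(P, l) = 2*(-5) + l = -10 + l)
d(14, -17)/(-143) = (-10 - 17)/(-143) = -27*(-1/143) = 27/143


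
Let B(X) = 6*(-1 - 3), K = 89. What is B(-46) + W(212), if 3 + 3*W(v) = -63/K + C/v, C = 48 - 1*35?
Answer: -1427299/56604 ≈ -25.216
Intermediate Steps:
C = 13 (C = 48 - 35 = 13)
W(v) = -110/89 + 13/(3*v) (W(v) = -1 + (-63/89 + 13/v)/3 = -1 + (-21/89 + 13/(3*v)) = -110/89 + 13/(3*v))
B(X) = -24 (B(X) = 6*(-4) = -24)
B(-46) + W(212) = -24 + (1/267)*(1157 - 330*212)/212 = -24 + (1/267)*(1/212)*(1157 - 69960) = -24 + (1/267)*(1/212)*(-68803) = -24 - 68803/56604 = -1427299/56604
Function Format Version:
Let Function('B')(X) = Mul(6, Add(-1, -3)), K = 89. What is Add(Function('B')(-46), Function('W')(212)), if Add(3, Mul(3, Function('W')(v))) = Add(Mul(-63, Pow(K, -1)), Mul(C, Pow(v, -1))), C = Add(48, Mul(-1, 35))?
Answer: Rational(-1427299, 56604) ≈ -25.216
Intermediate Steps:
C = 13 (C = Add(48, -35) = 13)
Function('W')(v) = Add(Rational(-110, 89), Mul(Rational(13, 3), Pow(v, -1))) (Function('W')(v) = Add(-1, Mul(Rational(1, 3), Add(Mul(-63, Pow(89, -1)), Mul(13, Pow(v, -1))))) = Add(-1, Mul(Rational(1, 3), Add(Mul(-63, Rational(1, 89)), Mul(13, Pow(v, -1))))) = Add(-1, Mul(Rational(1, 3), Add(Rational(-63, 89), Mul(13, Pow(v, -1))))) = Add(-1, Add(Rational(-21, 89), Mul(Rational(13, 3), Pow(v, -1)))) = Add(Rational(-110, 89), Mul(Rational(13, 3), Pow(v, -1))))
Function('B')(X) = -24 (Function('B')(X) = Mul(6, -4) = -24)
Add(Function('B')(-46), Function('W')(212)) = Add(-24, Mul(Rational(1, 267), Pow(212, -1), Add(1157, Mul(-330, 212)))) = Add(-24, Mul(Rational(1, 267), Rational(1, 212), Add(1157, -69960))) = Add(-24, Mul(Rational(1, 267), Rational(1, 212), -68803)) = Add(-24, Rational(-68803, 56604)) = Rational(-1427299, 56604)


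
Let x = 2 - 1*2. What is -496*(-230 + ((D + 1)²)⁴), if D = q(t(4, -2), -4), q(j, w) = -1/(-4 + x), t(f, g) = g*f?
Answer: 455162305/4096 ≈ 1.1112e+5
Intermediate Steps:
t(f, g) = f*g
x = 0 (x = 2 - 2 = 0)
q(j, w) = ¼ (q(j, w) = -1/(-4 + 0) = -1/(-4) = -1*(-¼) = ¼)
D = ¼ ≈ 0.25000
-496*(-230 + ((D + 1)²)⁴) = -496*(-230 + ((¼ + 1)²)⁴) = -496*(-230 + ((5/4)²)⁴) = -496*(-230 + (25/16)⁴) = -496*(-230 + 390625/65536) = -496*(-14682655/65536) = 455162305/4096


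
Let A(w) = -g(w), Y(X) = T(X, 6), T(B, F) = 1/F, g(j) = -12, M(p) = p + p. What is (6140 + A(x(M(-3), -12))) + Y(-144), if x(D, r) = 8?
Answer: 36913/6 ≈ 6152.2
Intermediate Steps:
M(p) = 2*p
Y(X) = 1/6
A(w) = 12 (A(w) = -1*(-12) = 12)
(6140 + A(x(M(-3), -12))) + Y(-144) = (6140 + 12) + 1/6 = 6152 + 1/6 = 36913/6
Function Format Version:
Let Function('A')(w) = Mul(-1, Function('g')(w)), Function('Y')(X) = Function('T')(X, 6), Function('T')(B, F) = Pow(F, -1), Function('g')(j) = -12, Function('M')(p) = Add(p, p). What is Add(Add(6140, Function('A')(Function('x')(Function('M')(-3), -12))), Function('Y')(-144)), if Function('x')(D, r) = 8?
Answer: Rational(36913, 6) ≈ 6152.2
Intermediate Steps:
Function('M')(p) = Mul(2, p)
Function('Y')(X) = Rational(1, 6) (Function('Y')(X) = Pow(6, -1) = Rational(1, 6))
Function('A')(w) = 12 (Function('A')(w) = Mul(-1, -12) = 12)
Add(Add(6140, Function('A')(Function('x')(Function('M')(-3), -12))), Function('Y')(-144)) = Add(Add(6140, 12), Rational(1, 6)) = Add(6152, Rational(1, 6)) = Rational(36913, 6)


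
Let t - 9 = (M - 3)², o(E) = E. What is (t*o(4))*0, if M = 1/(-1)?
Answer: 0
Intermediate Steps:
M = -1
t = 25 (t = 9 + (-1 - 3)² = 9 + (-4)² = 9 + 16 = 25)
(t*o(4))*0 = (25*4)*0 = 100*0 = 0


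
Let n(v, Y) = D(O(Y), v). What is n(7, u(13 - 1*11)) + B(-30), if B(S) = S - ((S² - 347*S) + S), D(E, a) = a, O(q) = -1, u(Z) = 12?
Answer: -11303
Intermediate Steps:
n(v, Y) = v
B(S) = -S² + 347*S (B(S) = S - (S² - 346*S) = S + (-S² + 346*S) = -S² + 347*S)
n(7, u(13 - 1*11)) + B(-30) = 7 - 30*(347 - 1*(-30)) = 7 - 30*(347 + 30) = 7 - 30*377 = 7 - 11310 = -11303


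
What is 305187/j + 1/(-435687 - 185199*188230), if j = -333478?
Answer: -17833506482878169/19486682181225420 ≈ -0.91516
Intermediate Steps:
305187/j + 1/(-435687 - 185199*188230) = 305187/(-333478) + 1/(-435687 - 185199*188230) = 305187*(-1/333478) + (1/188230)/(-620886) = -305187/333478 - 1/620886*1/188230 = -305187/333478 - 1/116869371780 = -17833506482878169/19486682181225420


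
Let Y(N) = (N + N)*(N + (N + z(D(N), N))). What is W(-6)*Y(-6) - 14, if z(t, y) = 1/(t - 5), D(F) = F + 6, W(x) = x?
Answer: -4462/5 ≈ -892.40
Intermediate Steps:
D(F) = 6 + F
z(t, y) = 1/(-5 + t)
Y(N) = 2*N*(1/(1 + N) + 2*N) (Y(N) = (N + N)*(N + (N + 1/(-5 + (6 + N)))) = (2*N)*(N + (N + 1/(1 + N))) = (2*N)*(1/(1 + N) + 2*N) = 2*N*(1/(1 + N) + 2*N))
W(-6)*Y(-6) - 14 = -12*(-6)*(1 + 2*(-6)*(1 - 6))/(1 - 6) - 14 = -12*(-6)*(1 + 2*(-6)*(-5))/(-5) - 14 = -12*(-6)*(-1)*(1 + 60)/5 - 14 = -12*(-6)*(-1)*61/5 - 14 = -6*732/5 - 14 = -4392/5 - 14 = -4462/5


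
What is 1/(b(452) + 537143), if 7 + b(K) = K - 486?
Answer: 1/537102 ≈ 1.8618e-6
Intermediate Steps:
b(K) = -493 + K (b(K) = -7 + (K - 486) = -7 + (-486 + K) = -493 + K)
1/(b(452) + 537143) = 1/((-493 + 452) + 537143) = 1/(-41 + 537143) = 1/537102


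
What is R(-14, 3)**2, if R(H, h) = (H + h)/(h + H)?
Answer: 1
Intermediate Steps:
R(H, h) = 1 (R(H, h) = (H + h)/(H + h) = 1)
R(-14, 3)**2 = 1**2 = 1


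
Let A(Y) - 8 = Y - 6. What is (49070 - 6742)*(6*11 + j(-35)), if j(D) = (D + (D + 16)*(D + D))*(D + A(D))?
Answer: -3724610032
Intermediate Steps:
A(Y) = 2 + Y (A(Y) = 8 + (Y - 6) = 8 + (-6 + Y) = 2 + Y)
j(D) = (2 + 2*D)*(D + 2*D*(16 + D)) (j(D) = (D + (D + 16)*(D + D))*(D + (2 + D)) = (D + (16 + D)*(2*D))*(2 + 2*D) = (D + 2*D*(16 + D))*(2 + 2*D) = (2 + 2*D)*(D + 2*D*(16 + D)))
(49070 - 6742)*(6*11 + j(-35)) = (49070 - 6742)*(6*11 + 2*(-35)*(33 + 2*(-35)² + 35*(-35))) = 42328*(66 + 2*(-35)*(33 + 2*1225 - 1225)) = 42328*(66 + 2*(-35)*(33 + 2450 - 1225)) = 42328*(66 + 2*(-35)*1258) = 42328*(66 - 88060) = 42328*(-87994) = -3724610032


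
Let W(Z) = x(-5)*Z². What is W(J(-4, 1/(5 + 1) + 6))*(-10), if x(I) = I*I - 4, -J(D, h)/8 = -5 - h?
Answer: -5027680/3 ≈ -1.6759e+6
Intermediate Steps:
J(D, h) = 40 + 8*h (J(D, h) = -8*(-5 - h) = 40 + 8*h)
x(I) = -4 + I² (x(I) = I² - 4 = -4 + I²)
W(Z) = 21*Z² (W(Z) = (-4 + (-5)²)*Z² = (-4 + 25)*Z² = 21*Z²)
W(J(-4, 1/(5 + 1) + 6))*(-10) = (21*(40 + 8*(1/(5 + 1) + 6))²)*(-10) = (21*(40 + 8*(1/6 + 6))²)*(-10) = (21*(40 + 8*(⅙ + 6))²)*(-10) = (21*(40 + 8*(37/6))²)*(-10) = (21*(40 + 148/3)²)*(-10) = (21*(268/3)²)*(-10) = (21*(71824/9))*(-10) = (502768/3)*(-10) = -5027680/3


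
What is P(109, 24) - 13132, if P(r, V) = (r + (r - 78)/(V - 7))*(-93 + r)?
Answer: -193100/17 ≈ -11359.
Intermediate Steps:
P(r, V) = (-93 + r)*(r + (-78 + r)/(-7 + V)) (P(r, V) = (r + (-78 + r)/(-7 + V))*(-93 + r) = (-93 + r)*(r + (-78 + r)/(-7 + V)))
P(109, 24) - 13132 = (7254 - 6*109**2 + 480*109 + 24*109**2 - 93*24*109)/(-7 + 24) - 13132 = (7254 - 6*11881 + 52320 + 24*11881 - 243288)/17 - 13132 = (7254 - 71286 + 52320 + 285144 - 243288)/17 - 13132 = (1/17)*30144 - 13132 = 30144/17 - 13132 = -193100/17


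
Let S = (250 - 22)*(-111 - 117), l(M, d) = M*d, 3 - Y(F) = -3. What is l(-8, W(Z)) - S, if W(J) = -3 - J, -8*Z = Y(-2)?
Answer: 52002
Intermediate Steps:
Y(F) = 6 (Y(F) = 3 - 1*(-3) = 3 + 3 = 6)
Z = -3/4 (Z = -1/8*6 = -3/4 ≈ -0.75000)
S = -51984 (S = 228*(-228) = -51984)
l(-8, W(Z)) - S = -8*(-3 - 1*(-3/4)) - 1*(-51984) = -8*(-3 + 3/4) + 51984 = -8*(-9/4) + 51984 = 18 + 51984 = 52002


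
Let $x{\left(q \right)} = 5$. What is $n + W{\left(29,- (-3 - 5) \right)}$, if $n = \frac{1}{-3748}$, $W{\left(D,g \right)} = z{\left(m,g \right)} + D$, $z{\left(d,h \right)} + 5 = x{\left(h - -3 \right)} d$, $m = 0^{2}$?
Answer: $\frac{89951}{3748} \approx 24.0$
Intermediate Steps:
$m = 0$
$z{\left(d,h \right)} = -5 + 5 d$
$W{\left(D,g \right)} = -5 + D$ ($W{\left(D,g \right)} = \left(-5 + 5 \cdot 0\right) + D = \left(-5 + 0\right) + D = -5 + D$)
$n = - \frac{1}{3748} \approx -0.00026681$
$n + W{\left(29,- (-3 - 5) \right)} = - \frac{1}{3748} + \left(-5 + 29\right) = - \frac{1}{3748} + 24 = \frac{89951}{3748}$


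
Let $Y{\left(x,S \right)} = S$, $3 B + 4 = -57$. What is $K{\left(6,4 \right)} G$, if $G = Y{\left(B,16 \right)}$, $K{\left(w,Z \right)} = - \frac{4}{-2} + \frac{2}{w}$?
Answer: $\frac{112}{3} \approx 37.333$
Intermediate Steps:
$B = - \frac{61}{3}$ ($B = - \frac{4}{3} + \frac{1}{3} \left(-57\right) = - \frac{4}{3} - 19 = - \frac{61}{3} \approx -20.333$)
$K{\left(w,Z \right)} = 2 + \frac{2}{w}$ ($K{\left(w,Z \right)} = \left(-4\right) \left(- \frac{1}{2}\right) + \frac{2}{w} = 2 + \frac{2}{w}$)
$G = 16$
$K{\left(6,4 \right)} G = \left(2 + \frac{2}{6}\right) 16 = \left(2 + 2 \cdot \frac{1}{6}\right) 16 = \left(2 + \frac{1}{3}\right) 16 = \frac{7}{3} \cdot 16 = \frac{112}{3}$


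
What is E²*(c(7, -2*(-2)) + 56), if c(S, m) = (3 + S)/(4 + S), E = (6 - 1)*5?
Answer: 391250/11 ≈ 35568.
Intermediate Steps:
E = 25 (E = 5*5 = 25)
c(S, m) = (3 + S)/(4 + S)
E²*(c(7, -2*(-2)) + 56) = 25²*((3 + 7)/(4 + 7) + 56) = 625*(10/11 + 56) = 625*(626/11) = 391250/11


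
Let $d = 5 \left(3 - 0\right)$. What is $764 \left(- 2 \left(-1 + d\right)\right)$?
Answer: $-21392$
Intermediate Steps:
$d = 15$ ($d = 5 \left(3 + 0\right) = 5 \cdot 3 = 15$)
$764 \left(- 2 \left(-1 + d\right)\right) = 764 \left(- 2 \left(-1 + 15\right)\right) = 764 \left(\left(-2\right) 14\right) = 764 \left(-28\right) = -21392$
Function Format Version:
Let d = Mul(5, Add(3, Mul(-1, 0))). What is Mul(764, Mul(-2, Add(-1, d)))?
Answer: -21392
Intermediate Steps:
d = 15 (d = Mul(5, Add(3, 0)) = Mul(5, 3) = 15)
Mul(764, Mul(-2, Add(-1, d))) = Mul(764, Mul(-2, Add(-1, 15))) = Mul(764, Mul(-2, 14)) = Mul(764, -28) = -21392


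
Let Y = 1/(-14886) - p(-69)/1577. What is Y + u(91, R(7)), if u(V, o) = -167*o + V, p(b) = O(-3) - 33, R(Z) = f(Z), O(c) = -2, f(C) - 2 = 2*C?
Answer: -60589028549/23475222 ≈ -2581.0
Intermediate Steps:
f(C) = 2 + 2*C
R(Z) = 2 + 2*Z
p(b) = -35 (p(b) = -2 - 33 = -35)
u(V, o) = V - 167*o
Y = 519433/23475222 (Y = 1/(-14886) - (-35)/1577 = -1/14886 - (-35)/1577 = -1/14886 - 1*(-35/1577) = -1/14886 + 35/1577 = 519433/23475222 ≈ 0.022127)
Y + u(91, R(7)) = 519433/23475222 + (91 - 167*(2 + 2*7)) = 519433/23475222 + (91 - 167*(2 + 14)) = 519433/23475222 + (91 - 167*16) = 519433/23475222 + (91 - 2672) = 519433/23475222 - 2581 = -60589028549/23475222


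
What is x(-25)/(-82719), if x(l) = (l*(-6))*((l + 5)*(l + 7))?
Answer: -6000/9191 ≈ -0.65281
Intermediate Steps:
x(l) = -6*l*(5 + l)*(7 + l) (x(l) = (-6*l)*((5 + l)*(7 + l)) = -6*l*(5 + l)*(7 + l))
x(-25)/(-82719) = -6*(-25)*(35 + (-25)² + 12*(-25))/(-82719) = -6*(-25)*(35 + 625 - 300)*(-1/82719) = -6*(-25)*360*(-1/82719) = 54000*(-1/82719) = -6000/9191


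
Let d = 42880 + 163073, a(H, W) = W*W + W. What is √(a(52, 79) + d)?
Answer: √212273 ≈ 460.73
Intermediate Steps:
a(H, W) = W + W² (a(H, W) = W² + W = W + W²)
d = 205953
√(a(52, 79) + d) = √(79*(1 + 79) + 205953) = √(79*80 + 205953) = √(6320 + 205953) = √212273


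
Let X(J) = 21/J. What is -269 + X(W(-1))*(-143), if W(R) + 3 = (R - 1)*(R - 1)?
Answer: -3272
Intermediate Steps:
W(R) = -3 + (-1 + R)**2 (W(R) = -3 + (R - 1)*(R - 1) = -3 + (-1 + R)*(-1 + R) = -3 + (-1 + R)**2)
-269 + X(W(-1))*(-143) = -269 + (21/(-3 + (-1 - 1)**2))*(-143) = -269 + (21/(-3 + (-2)**2))*(-143) = -269 + (21/(-3 + 4))*(-143) = -269 + (21/1)*(-143) = -269 + (21*1)*(-143) = -269 + 21*(-143) = -269 - 3003 = -3272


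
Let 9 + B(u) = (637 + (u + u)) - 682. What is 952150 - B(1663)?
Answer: 948878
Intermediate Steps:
B(u) = -54 + 2*u (B(u) = -9 + ((637 + (u + u)) - 682) = -9 + ((637 + 2*u) - 682) = -9 + (-45 + 2*u) = -54 + 2*u)
952150 - B(1663) = 952150 - (-54 + 2*1663) = 952150 - (-54 + 3326) = 952150 - 1*3272 = 952150 - 3272 = 948878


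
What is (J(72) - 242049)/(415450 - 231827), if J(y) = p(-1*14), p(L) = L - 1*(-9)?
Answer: -242054/183623 ≈ -1.3182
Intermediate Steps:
p(L) = 9 + L (p(L) = L + 9 = 9 + L)
J(y) = -5 (J(y) = 9 - 1*14 = 9 - 14 = -5)
(J(72) - 242049)/(415450 - 231827) = (-5 - 242049)/(415450 - 231827) = -242054/183623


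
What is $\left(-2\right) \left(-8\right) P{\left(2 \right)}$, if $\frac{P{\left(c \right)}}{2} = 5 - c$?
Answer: $96$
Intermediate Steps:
$P{\left(c \right)} = 10 - 2 c$ ($P{\left(c \right)} = 2 \left(5 - c\right) = 10 - 2 c$)
$\left(-2\right) \left(-8\right) P{\left(2 \right)} = \left(-2\right) \left(-8\right) \left(10 - 4\right) = 16 \left(10 - 4\right) = 16 \cdot 6 = 96$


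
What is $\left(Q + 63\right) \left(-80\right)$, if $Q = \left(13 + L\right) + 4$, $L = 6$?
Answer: $-6880$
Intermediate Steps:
$Q = 23$ ($Q = \left(13 + 6\right) + 4 = 19 + 4 = 23$)
$\left(Q + 63\right) \left(-80\right) = \left(23 + 63\right) \left(-80\right) = 86 \left(-80\right) = -6880$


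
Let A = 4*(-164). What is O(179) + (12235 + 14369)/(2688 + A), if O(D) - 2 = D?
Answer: 98599/508 ≈ 194.09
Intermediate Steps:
A = -656
O(D) = 2 + D
O(179) + (12235 + 14369)/(2688 + A) = (2 + 179) + (12235 + 14369)/(2688 - 656) = 181 + 26604/2032 = 181 + 26604*(1/2032) = 181 + 6651/508 = 98599/508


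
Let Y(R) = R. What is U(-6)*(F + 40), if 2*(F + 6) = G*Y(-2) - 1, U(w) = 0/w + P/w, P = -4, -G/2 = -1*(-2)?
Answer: 25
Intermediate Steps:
G = -4 (G = -(-2)*(-2) = -2*2 = -4)
U(w) = -4/w (U(w) = 0/w - 4/w = 0 - 4/w = -4/w)
F = -5/2 (F = -6 + (-4*(-2) - 1)/2 = -6 + (8 - 1)/2 = -6 + (½)*7 = -6 + 7/2 = -5/2 ≈ -2.5000)
U(-6)*(F + 40) = (-4/(-6))*(-5/2 + 40) = -4*(-⅙)*(75/2) = (⅔)*(75/2) = 25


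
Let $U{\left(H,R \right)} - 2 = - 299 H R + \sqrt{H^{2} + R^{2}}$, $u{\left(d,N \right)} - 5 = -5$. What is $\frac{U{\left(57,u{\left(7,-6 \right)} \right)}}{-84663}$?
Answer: $- \frac{59}{84663} \approx -0.00069688$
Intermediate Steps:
$u{\left(d,N \right)} = 0$ ($u{\left(d,N \right)} = 5 - 5 = 0$)
$U{\left(H,R \right)} = 2 + \sqrt{H^{2} + R^{2}} - 299 H R$ ($U{\left(H,R \right)} = 2 + \left(- 299 H R + \sqrt{H^{2} + R^{2}}\right) = 2 - \left(- \sqrt{H^{2} + R^{2}} + 299 H R\right) = 2 + \sqrt{H^{2} + R^{2}} - 299 H R$)
$\frac{U{\left(57,u{\left(7,-6 \right)} \right)}}{-84663} = \frac{2 + \sqrt{57^{2} + 0^{2}} - 17043 \cdot 0}{-84663} = \left(2 + \sqrt{3249 + 0} + 0\right) \left(- \frac{1}{84663}\right) = \left(2 + \sqrt{3249} + 0\right) \left(- \frac{1}{84663}\right) = \left(2 + 57 + 0\right) \left(- \frac{1}{84663}\right) = 59 \left(- \frac{1}{84663}\right) = - \frac{59}{84663}$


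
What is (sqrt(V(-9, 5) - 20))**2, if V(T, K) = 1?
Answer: -19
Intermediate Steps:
(sqrt(V(-9, 5) - 20))**2 = (sqrt(1 - 20))**2 = (sqrt(-19))**2 = (I*sqrt(19))**2 = -19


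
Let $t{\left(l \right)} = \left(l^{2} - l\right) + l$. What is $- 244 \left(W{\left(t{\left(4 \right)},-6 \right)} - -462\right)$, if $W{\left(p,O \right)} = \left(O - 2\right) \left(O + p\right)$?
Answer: $-93208$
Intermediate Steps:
$t{\left(l \right)} = l^{2}$
$W{\left(p,O \right)} = \left(-2 + O\right) \left(O + p\right)$
$- 244 \left(W{\left(t{\left(4 \right)},-6 \right)} - -462\right) = - 244 \left(\left(\left(-6\right)^{2} - -12 - 2 \cdot 4^{2} - 6 \cdot 4^{2}\right) - -462\right) = - 244 \left(\left(36 + 12 - 32 - 96\right) + 462\right) = - 244 \left(-80 + 462\right) = \left(-244\right) 382 = -93208$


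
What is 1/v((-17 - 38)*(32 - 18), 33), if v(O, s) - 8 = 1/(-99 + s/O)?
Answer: 6933/55394 ≈ 0.12516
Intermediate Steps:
v(O, s) = 8 + 1/(-99 + s/O)
1/v((-17 - 38)*(32 - 18), 33) = 1/((-8*33 + 791*((-17 - 38)*(32 - 18)))/(-1*33 + 99*((-17 - 38)*(32 - 18)))) = 1/((-264 + 791*(-55*14))/(-33 + 99*(-55*14))) = 1/((-264 + 791*(-770))/(-33 + 99*(-770))) = 1/((-264 - 609070)/(-33 - 76230)) = 1/(-609334/(-76263)) = 1/(-1/76263*(-609334)) = 1/(55394/6933) = 6933/55394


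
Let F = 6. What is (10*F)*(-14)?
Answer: -840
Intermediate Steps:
(10*F)*(-14) = (10*6)*(-14) = 60*(-14) = -840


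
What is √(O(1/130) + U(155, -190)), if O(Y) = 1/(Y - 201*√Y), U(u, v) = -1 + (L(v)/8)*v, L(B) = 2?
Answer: √(-326 - 38994*√130)/(2*√(-1 + 201*√130)) ≈ 6.9683*I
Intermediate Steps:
U(u, v) = -1 + v/4 (U(u, v) = -1 + (2/8)*v = -1 + (2*(⅛))*v = -1 + v/4)
√(O(1/130) + U(155, -190)) = √(1/(1/130 - 201*√130/130) + (-1 + (¼)*(-190))) = √(1/(1/130 - 201*√130/130) + (-1 - 95/2)) = √(1/(1/130 - 201*√130/130) - 97/2) = √(-97/2 + 1/(1/130 - 201*√130/130))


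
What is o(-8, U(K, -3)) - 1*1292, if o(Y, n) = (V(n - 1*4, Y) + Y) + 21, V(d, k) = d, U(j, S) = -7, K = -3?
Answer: -1290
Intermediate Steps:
o(Y, n) = 17 + Y + n (o(Y, n) = ((n - 1*4) + Y) + 21 = ((n - 4) + Y) + 21 = ((-4 + n) + Y) + 21 = (-4 + Y + n) + 21 = 17 + Y + n)
o(-8, U(K, -3)) - 1*1292 = (17 - 8 - 7) - 1*1292 = 2 - 1292 = -1290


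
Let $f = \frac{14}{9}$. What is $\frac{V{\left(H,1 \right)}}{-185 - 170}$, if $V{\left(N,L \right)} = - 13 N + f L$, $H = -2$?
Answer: $- \frac{248}{3195} \approx -0.077621$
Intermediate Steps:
$f = \frac{14}{9}$ ($f = 14 \cdot \frac{1}{9} = \frac{14}{9} \approx 1.5556$)
$V{\left(N,L \right)} = - 13 N + \frac{14 L}{9}$
$\frac{V{\left(H,1 \right)}}{-185 - 170} = \frac{\left(-13\right) \left(-2\right) + \frac{14}{9} \cdot 1}{-185 - 170} = \frac{26 + \frac{14}{9}}{-355} = \frac{248}{9} \left(- \frac{1}{355}\right) = - \frac{248}{3195}$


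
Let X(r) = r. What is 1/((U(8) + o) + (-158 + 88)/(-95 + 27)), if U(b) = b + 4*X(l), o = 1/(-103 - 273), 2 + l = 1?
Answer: 6392/32131 ≈ 0.19894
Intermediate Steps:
l = -1 (l = -2 + 1 = -1)
o = -1/376 (o = 1/(-376) = -1/376 ≈ -0.0026596)
U(b) = -4 + b (U(b) = b + 4*(-1) = b - 4 = -4 + b)
1/((U(8) + o) + (-158 + 88)/(-95 + 27)) = 1/(((-4 + 8) - 1/376) + (-158 + 88)/(-95 + 27)) = 1/((4 - 1/376) - 70/(-68)) = 1/(1503/376 - 70*(-1/68)) = 1/(1503/376 + 35/34) = 1/(32131/6392) = 6392/32131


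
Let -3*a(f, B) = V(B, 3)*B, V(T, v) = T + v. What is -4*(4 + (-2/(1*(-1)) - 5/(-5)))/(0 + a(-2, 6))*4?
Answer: 56/9 ≈ 6.2222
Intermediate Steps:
a(f, B) = -B*(3 + B)/3 (a(f, B) = -(B + 3)*B/3 = -(3 + B)*B/3 = -B*(3 + B)/3)
-4*(4 + (-2/(1*(-1)) - 5/(-5)))/(0 + a(-2, 6))*4 = -4*(4 + (-2/(1*(-1)) - 5/(-5)))/(0 - ⅓*6*(3 + 6))*4 = -4*(4 + (-2/(-1) - 5*(-⅕)))/(0 - ⅓*6*9)*4 = -4*(4 + (-2*(-1) + 1))/(0 - 18)*4 = -4*(4 + (2 + 1))/(-18)*4 = -4*(4 + 3)*(-1)/18*4 = -28*(-1)/18*4 = -4*(-7/18)*4 = (14/9)*4 = 56/9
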